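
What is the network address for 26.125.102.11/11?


IP:   00011010.01111101.01100110.00001011
Mask: 11111111.11100000.00000000.00000000
AND operation:
Net:  00011010.01100000.00000000.00000000
Network: 26.96.0.0/11


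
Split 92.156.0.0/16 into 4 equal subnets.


New prefix = 16 + 2 = 18
Each subnet has 16384 addresses
  92.156.0.0/18
  92.156.64.0/18
  92.156.128.0/18
  92.156.192.0/18
Subnets: 92.156.0.0/18, 92.156.64.0/18, 92.156.128.0/18, 92.156.192.0/18


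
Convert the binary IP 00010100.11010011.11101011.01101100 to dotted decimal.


00010100 = 20
11010011 = 211
11101011 = 235
01101100 = 108
IP: 20.211.235.108


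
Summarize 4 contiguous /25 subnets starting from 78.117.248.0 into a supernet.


Original prefix: /25
Number of subnets: 4 = 2^2
New prefix = 25 - 2 = 23
Supernet: 78.117.248.0/23


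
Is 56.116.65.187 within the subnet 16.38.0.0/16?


Subnet network: 16.38.0.0
Test IP AND mask: 56.116.0.0
No, 56.116.65.187 is not in 16.38.0.0/16


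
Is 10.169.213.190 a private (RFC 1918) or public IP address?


RFC 1918 private ranges:
  10.0.0.0/8 (10.0.0.0 - 10.255.255.255)
  172.16.0.0/12 (172.16.0.0 - 172.31.255.255)
  192.168.0.0/16 (192.168.0.0 - 192.168.255.255)
Private (in 10.0.0.0/8)


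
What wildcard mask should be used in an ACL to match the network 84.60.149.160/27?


Subnet mask: 255.255.255.224
Wildcard = 255.255.255.255 - subnet mask
255 - 255 = 0
255 - 255 = 0
255 - 255 = 0
255 - 224 = 31
Wildcard: 0.0.0.31


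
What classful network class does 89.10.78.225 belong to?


First octet: 89
Binary: 01011001
0xxxxxxx -> Class A (1-126)
Class A, default mask 255.0.0.0 (/8)


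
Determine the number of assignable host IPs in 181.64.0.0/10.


Host bits = 32 - 10 = 22
Total addresses = 2^22 = 4194304
Usable = total - 2 (network and broadcast)
Usable hosts: 4194302


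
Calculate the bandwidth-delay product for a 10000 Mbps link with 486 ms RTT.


BDP = bandwidth * RTT
= 10000 Mbps * 486 ms
= 10000 * 1e6 * 486 / 1000 bits
= 4860000000 bits
= 607500000 bytes
= 593261.7188 KB
BDP = 4860000000 bits (607500000 bytes)


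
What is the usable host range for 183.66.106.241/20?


Network: 183.66.96.0
Broadcast: 183.66.111.255
First usable = network + 1
Last usable = broadcast - 1
Range: 183.66.96.1 to 183.66.111.254


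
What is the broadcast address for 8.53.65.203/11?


Network: 8.32.0.0/11
Host bits = 21
Set all host bits to 1:
Broadcast: 8.63.255.255


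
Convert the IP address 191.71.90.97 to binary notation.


191 = 10111111
71 = 01000111
90 = 01011010
97 = 01100001
Binary: 10111111.01000111.01011010.01100001


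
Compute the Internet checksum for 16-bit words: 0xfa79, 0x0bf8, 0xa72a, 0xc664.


Sum all words (with carry folding):
+ 0xfa79 = 0xfa79
+ 0x0bf8 = 0x0672
+ 0xa72a = 0xad9c
+ 0xc664 = 0x7401
One's complement: ~0x7401
Checksum = 0x8bfe


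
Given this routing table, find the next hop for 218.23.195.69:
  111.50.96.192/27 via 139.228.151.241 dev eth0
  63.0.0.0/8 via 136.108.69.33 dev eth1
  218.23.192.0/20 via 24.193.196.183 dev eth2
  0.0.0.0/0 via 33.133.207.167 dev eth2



Longest prefix match for 218.23.195.69:
  /27 111.50.96.192: no
  /8 63.0.0.0: no
  /20 218.23.192.0: MATCH
  /0 0.0.0.0: MATCH
Selected: next-hop 24.193.196.183 via eth2 (matched /20)


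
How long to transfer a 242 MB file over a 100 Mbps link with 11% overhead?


Effective throughput = 100 * (1 - 11/100) = 89 Mbps
File size in Mb = 242 * 8 = 1936 Mb
Time = 1936 / 89
Time = 21.7528 seconds


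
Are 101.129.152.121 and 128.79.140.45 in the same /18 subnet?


Mask: 255.255.192.0
101.129.152.121 AND mask = 101.129.128.0
128.79.140.45 AND mask = 128.79.128.0
No, different subnets (101.129.128.0 vs 128.79.128.0)


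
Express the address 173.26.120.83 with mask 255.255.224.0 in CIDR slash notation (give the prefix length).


Binary: 11111111.11111111.11100000.00000000
Count leading 1s
Prefix: /19


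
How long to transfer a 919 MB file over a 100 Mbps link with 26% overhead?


Effective throughput = 100 * (1 - 26/100) = 74 Mbps
File size in Mb = 919 * 8 = 7352 Mb
Time = 7352 / 74
Time = 99.3514 seconds


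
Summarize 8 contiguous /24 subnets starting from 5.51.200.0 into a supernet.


Original prefix: /24
Number of subnets: 8 = 2^3
New prefix = 24 - 3 = 21
Supernet: 5.51.200.0/21


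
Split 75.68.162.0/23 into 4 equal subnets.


New prefix = 23 + 2 = 25
Each subnet has 128 addresses
  75.68.162.0/25
  75.68.162.128/25
  75.68.163.0/25
  75.68.163.128/25
Subnets: 75.68.162.0/25, 75.68.162.128/25, 75.68.163.0/25, 75.68.163.128/25


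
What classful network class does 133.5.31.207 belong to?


First octet: 133
Binary: 10000101
10xxxxxx -> Class B (128-191)
Class B, default mask 255.255.0.0 (/16)


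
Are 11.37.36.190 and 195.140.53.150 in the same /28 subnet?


Mask: 255.255.255.240
11.37.36.190 AND mask = 11.37.36.176
195.140.53.150 AND mask = 195.140.53.144
No, different subnets (11.37.36.176 vs 195.140.53.144)


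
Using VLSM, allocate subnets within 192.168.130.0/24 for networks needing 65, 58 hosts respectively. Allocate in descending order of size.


65 hosts -> /25 (126 usable): 192.168.130.0/25
58 hosts -> /26 (62 usable): 192.168.130.128/26
Allocation: 192.168.130.0/25 (65 hosts, 126 usable); 192.168.130.128/26 (58 hosts, 62 usable)


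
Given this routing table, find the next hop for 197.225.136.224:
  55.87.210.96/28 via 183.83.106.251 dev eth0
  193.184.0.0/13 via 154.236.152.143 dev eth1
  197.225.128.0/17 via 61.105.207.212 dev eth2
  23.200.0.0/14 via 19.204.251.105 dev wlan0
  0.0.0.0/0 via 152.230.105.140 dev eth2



Longest prefix match for 197.225.136.224:
  /28 55.87.210.96: no
  /13 193.184.0.0: no
  /17 197.225.128.0: MATCH
  /14 23.200.0.0: no
  /0 0.0.0.0: MATCH
Selected: next-hop 61.105.207.212 via eth2 (matched /17)


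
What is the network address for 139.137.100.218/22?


IP:   10001011.10001001.01100100.11011010
Mask: 11111111.11111111.11111100.00000000
AND operation:
Net:  10001011.10001001.01100100.00000000
Network: 139.137.100.0/22


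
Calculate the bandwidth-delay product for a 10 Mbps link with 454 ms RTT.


BDP = bandwidth * RTT
= 10 Mbps * 454 ms
= 10 * 1e6 * 454 / 1000 bits
= 4540000 bits
= 567500 bytes
= 554.1992 KB
BDP = 4540000 bits (567500 bytes)


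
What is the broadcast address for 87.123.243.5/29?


Network: 87.123.243.0/29
Host bits = 3
Set all host bits to 1:
Broadcast: 87.123.243.7


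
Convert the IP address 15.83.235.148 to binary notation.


15 = 00001111
83 = 01010011
235 = 11101011
148 = 10010100
Binary: 00001111.01010011.11101011.10010100


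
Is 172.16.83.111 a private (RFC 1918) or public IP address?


RFC 1918 private ranges:
  10.0.0.0/8 (10.0.0.0 - 10.255.255.255)
  172.16.0.0/12 (172.16.0.0 - 172.31.255.255)
  192.168.0.0/16 (192.168.0.0 - 192.168.255.255)
Private (in 172.16.0.0/12)


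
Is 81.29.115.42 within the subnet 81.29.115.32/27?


Subnet network: 81.29.115.32
Test IP AND mask: 81.29.115.32
Yes, 81.29.115.42 is in 81.29.115.32/27


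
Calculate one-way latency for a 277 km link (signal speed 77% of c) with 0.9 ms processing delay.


Speed = 0.77 * 3e5 km/s = 231000 km/s
Propagation delay = 277 / 231000 = 0.0012 s = 1.1991 ms
Processing delay = 0.9 ms
Total one-way latency = 2.0991 ms


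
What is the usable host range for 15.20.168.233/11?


Network: 15.0.0.0
Broadcast: 15.31.255.255
First usable = network + 1
Last usable = broadcast - 1
Range: 15.0.0.1 to 15.31.255.254


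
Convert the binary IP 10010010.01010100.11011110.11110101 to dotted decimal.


10010010 = 146
01010100 = 84
11011110 = 222
11110101 = 245
IP: 146.84.222.245


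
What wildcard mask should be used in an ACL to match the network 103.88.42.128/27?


Subnet mask: 255.255.255.224
Wildcard = 255.255.255.255 - subnet mask
255 - 255 = 0
255 - 255 = 0
255 - 255 = 0
255 - 224 = 31
Wildcard: 0.0.0.31


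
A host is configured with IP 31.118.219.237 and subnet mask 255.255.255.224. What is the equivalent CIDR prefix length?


Binary: 11111111.11111111.11111111.11100000
Count leading 1s
Prefix: /27


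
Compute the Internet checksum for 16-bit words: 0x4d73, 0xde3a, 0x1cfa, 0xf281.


Sum all words (with carry folding):
+ 0x4d73 = 0x4d73
+ 0xde3a = 0x2bae
+ 0x1cfa = 0x48a8
+ 0xf281 = 0x3b2a
One's complement: ~0x3b2a
Checksum = 0xc4d5


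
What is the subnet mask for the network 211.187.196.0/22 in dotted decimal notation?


/22 means 22 network bits, 10 host bits
Binary: 11111111111111111111110000000000
Mask: 255.255.252.0


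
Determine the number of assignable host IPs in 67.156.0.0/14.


Host bits = 32 - 14 = 18
Total addresses = 2^18 = 262144
Usable = total - 2 (network and broadcast)
Usable hosts: 262142


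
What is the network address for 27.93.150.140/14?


IP:   00011011.01011101.10010110.10001100
Mask: 11111111.11111100.00000000.00000000
AND operation:
Net:  00011011.01011100.00000000.00000000
Network: 27.92.0.0/14


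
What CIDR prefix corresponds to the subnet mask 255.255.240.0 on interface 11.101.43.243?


Binary: 11111111.11111111.11110000.00000000
Count leading 1s
Prefix: /20


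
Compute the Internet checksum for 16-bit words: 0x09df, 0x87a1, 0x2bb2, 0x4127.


Sum all words (with carry folding):
+ 0x09df = 0x09df
+ 0x87a1 = 0x9180
+ 0x2bb2 = 0xbd32
+ 0x4127 = 0xfe59
One's complement: ~0xfe59
Checksum = 0x01a6


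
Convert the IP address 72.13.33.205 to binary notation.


72 = 01001000
13 = 00001101
33 = 00100001
205 = 11001101
Binary: 01001000.00001101.00100001.11001101


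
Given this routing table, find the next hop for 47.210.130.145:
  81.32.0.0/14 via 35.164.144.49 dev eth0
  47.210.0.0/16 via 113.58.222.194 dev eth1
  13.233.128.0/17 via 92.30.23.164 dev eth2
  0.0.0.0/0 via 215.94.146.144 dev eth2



Longest prefix match for 47.210.130.145:
  /14 81.32.0.0: no
  /16 47.210.0.0: MATCH
  /17 13.233.128.0: no
  /0 0.0.0.0: MATCH
Selected: next-hop 113.58.222.194 via eth1 (matched /16)


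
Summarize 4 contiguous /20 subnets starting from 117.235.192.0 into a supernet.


Original prefix: /20
Number of subnets: 4 = 2^2
New prefix = 20 - 2 = 18
Supernet: 117.235.192.0/18


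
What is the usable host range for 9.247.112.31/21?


Network: 9.247.112.0
Broadcast: 9.247.119.255
First usable = network + 1
Last usable = broadcast - 1
Range: 9.247.112.1 to 9.247.119.254


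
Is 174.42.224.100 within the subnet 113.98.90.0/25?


Subnet network: 113.98.90.0
Test IP AND mask: 174.42.224.0
No, 174.42.224.100 is not in 113.98.90.0/25


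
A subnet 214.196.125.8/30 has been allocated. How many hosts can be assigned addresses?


Host bits = 32 - 30 = 2
Total addresses = 2^2 = 4
Usable = total - 2 (network and broadcast)
Usable hosts: 2


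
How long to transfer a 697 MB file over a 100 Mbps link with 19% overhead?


Effective throughput = 100 * (1 - 19/100) = 81 Mbps
File size in Mb = 697 * 8 = 5576 Mb
Time = 5576 / 81
Time = 68.8395 seconds


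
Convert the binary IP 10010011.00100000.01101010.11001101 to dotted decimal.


10010011 = 147
00100000 = 32
01101010 = 106
11001101 = 205
IP: 147.32.106.205


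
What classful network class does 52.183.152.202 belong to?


First octet: 52
Binary: 00110100
0xxxxxxx -> Class A (1-126)
Class A, default mask 255.0.0.0 (/8)


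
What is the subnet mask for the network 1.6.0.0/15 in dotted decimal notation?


/15 means 15 network bits, 17 host bits
Binary: 11111111111111100000000000000000
Mask: 255.254.0.0


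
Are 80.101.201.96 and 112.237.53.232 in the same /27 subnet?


Mask: 255.255.255.224
80.101.201.96 AND mask = 80.101.201.96
112.237.53.232 AND mask = 112.237.53.224
No, different subnets (80.101.201.96 vs 112.237.53.224)


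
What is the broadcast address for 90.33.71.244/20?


Network: 90.33.64.0/20
Host bits = 12
Set all host bits to 1:
Broadcast: 90.33.79.255


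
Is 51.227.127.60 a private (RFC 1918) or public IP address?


RFC 1918 private ranges:
  10.0.0.0/8 (10.0.0.0 - 10.255.255.255)
  172.16.0.0/12 (172.16.0.0 - 172.31.255.255)
  192.168.0.0/16 (192.168.0.0 - 192.168.255.255)
Public (not in any RFC 1918 range)


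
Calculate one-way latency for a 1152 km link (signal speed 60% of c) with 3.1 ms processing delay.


Speed = 0.6 * 3e5 km/s = 180000 km/s
Propagation delay = 1152 / 180000 = 0.0064 s = 6.4 ms
Processing delay = 3.1 ms
Total one-way latency = 9.5 ms


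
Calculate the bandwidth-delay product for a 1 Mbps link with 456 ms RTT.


BDP = bandwidth * RTT
= 1 Mbps * 456 ms
= 1 * 1e6 * 456 / 1000 bits
= 456000 bits
= 57000 bytes
= 55.6641 KB
BDP = 456000 bits (57000 bytes)


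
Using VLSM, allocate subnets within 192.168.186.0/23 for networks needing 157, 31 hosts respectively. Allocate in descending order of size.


157 hosts -> /24 (254 usable): 192.168.186.0/24
31 hosts -> /26 (62 usable): 192.168.187.0/26
Allocation: 192.168.186.0/24 (157 hosts, 254 usable); 192.168.187.0/26 (31 hosts, 62 usable)


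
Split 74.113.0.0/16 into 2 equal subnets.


New prefix = 16 + 1 = 17
Each subnet has 32768 addresses
  74.113.0.0/17
  74.113.128.0/17
Subnets: 74.113.0.0/17, 74.113.128.0/17


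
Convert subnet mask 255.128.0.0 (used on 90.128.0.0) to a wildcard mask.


Subnet mask: 255.128.0.0
Wildcard = 255.255.255.255 - subnet mask
255 - 255 = 0
255 - 128 = 127
255 - 0 = 255
255 - 0 = 255
Wildcard: 0.127.255.255


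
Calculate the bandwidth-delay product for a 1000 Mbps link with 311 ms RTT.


BDP = bandwidth * RTT
= 1000 Mbps * 311 ms
= 1000 * 1e6 * 311 / 1000 bits
= 311000000 bits
= 38875000 bytes
= 37963.8672 KB
BDP = 311000000 bits (38875000 bytes)


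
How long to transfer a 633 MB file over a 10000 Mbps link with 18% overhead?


Effective throughput = 10000 * (1 - 18/100) = 8200 Mbps
File size in Mb = 633 * 8 = 5064 Mb
Time = 5064 / 8200
Time = 0.6176 seconds


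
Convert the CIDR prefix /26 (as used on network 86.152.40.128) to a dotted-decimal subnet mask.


/26 means 26 network bits, 6 host bits
Binary: 11111111111111111111111111000000
Mask: 255.255.255.192


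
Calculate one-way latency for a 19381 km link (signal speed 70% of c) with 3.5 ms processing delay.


Speed = 0.7 * 3e5 km/s = 210000 km/s
Propagation delay = 19381 / 210000 = 0.0923 s = 92.2905 ms
Processing delay = 3.5 ms
Total one-way latency = 95.7905 ms


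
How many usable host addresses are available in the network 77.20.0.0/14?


Host bits = 32 - 14 = 18
Total addresses = 2^18 = 262144
Usable = total - 2 (network and broadcast)
Usable hosts: 262142


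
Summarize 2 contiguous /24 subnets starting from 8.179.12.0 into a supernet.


Original prefix: /24
Number of subnets: 2 = 2^1
New prefix = 24 - 1 = 23
Supernet: 8.179.12.0/23


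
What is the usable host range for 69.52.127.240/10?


Network: 69.0.0.0
Broadcast: 69.63.255.255
First usable = network + 1
Last usable = broadcast - 1
Range: 69.0.0.1 to 69.63.255.254


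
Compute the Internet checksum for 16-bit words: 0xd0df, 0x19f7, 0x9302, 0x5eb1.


Sum all words (with carry folding):
+ 0xd0df = 0xd0df
+ 0x19f7 = 0xead6
+ 0x9302 = 0x7dd9
+ 0x5eb1 = 0xdc8a
One's complement: ~0xdc8a
Checksum = 0x2375


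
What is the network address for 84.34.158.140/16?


IP:   01010100.00100010.10011110.10001100
Mask: 11111111.11111111.00000000.00000000
AND operation:
Net:  01010100.00100010.00000000.00000000
Network: 84.34.0.0/16


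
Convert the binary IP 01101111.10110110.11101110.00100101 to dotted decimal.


01101111 = 111
10110110 = 182
11101110 = 238
00100101 = 37
IP: 111.182.238.37


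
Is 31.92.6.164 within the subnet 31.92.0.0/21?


Subnet network: 31.92.0.0
Test IP AND mask: 31.92.0.0
Yes, 31.92.6.164 is in 31.92.0.0/21


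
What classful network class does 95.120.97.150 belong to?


First octet: 95
Binary: 01011111
0xxxxxxx -> Class A (1-126)
Class A, default mask 255.0.0.0 (/8)


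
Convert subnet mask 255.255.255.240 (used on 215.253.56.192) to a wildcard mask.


Subnet mask: 255.255.255.240
Wildcard = 255.255.255.255 - subnet mask
255 - 255 = 0
255 - 255 = 0
255 - 255 = 0
255 - 240 = 15
Wildcard: 0.0.0.15


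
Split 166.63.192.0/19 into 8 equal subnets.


New prefix = 19 + 3 = 22
Each subnet has 1024 addresses
  166.63.192.0/22
  166.63.196.0/22
  166.63.200.0/22
  166.63.204.0/22
  166.63.208.0/22
  166.63.212.0/22
  166.63.216.0/22
  166.63.220.0/22
Subnets: 166.63.192.0/22, 166.63.196.0/22, 166.63.200.0/22, 166.63.204.0/22, 166.63.208.0/22, 166.63.212.0/22, 166.63.216.0/22, 166.63.220.0/22


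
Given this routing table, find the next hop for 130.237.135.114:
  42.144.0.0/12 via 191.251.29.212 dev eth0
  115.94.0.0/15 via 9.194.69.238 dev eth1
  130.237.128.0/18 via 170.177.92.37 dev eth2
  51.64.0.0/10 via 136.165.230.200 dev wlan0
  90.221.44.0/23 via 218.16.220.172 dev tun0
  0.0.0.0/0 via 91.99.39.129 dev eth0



Longest prefix match for 130.237.135.114:
  /12 42.144.0.0: no
  /15 115.94.0.0: no
  /18 130.237.128.0: MATCH
  /10 51.64.0.0: no
  /23 90.221.44.0: no
  /0 0.0.0.0: MATCH
Selected: next-hop 170.177.92.37 via eth2 (matched /18)


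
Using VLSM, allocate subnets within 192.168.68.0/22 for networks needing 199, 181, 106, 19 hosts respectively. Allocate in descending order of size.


199 hosts -> /24 (254 usable): 192.168.68.0/24
181 hosts -> /24 (254 usable): 192.168.69.0/24
106 hosts -> /25 (126 usable): 192.168.70.0/25
19 hosts -> /27 (30 usable): 192.168.70.128/27
Allocation: 192.168.68.0/24 (199 hosts, 254 usable); 192.168.69.0/24 (181 hosts, 254 usable); 192.168.70.0/25 (106 hosts, 126 usable); 192.168.70.128/27 (19 hosts, 30 usable)


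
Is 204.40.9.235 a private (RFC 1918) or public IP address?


RFC 1918 private ranges:
  10.0.0.0/8 (10.0.0.0 - 10.255.255.255)
  172.16.0.0/12 (172.16.0.0 - 172.31.255.255)
  192.168.0.0/16 (192.168.0.0 - 192.168.255.255)
Public (not in any RFC 1918 range)


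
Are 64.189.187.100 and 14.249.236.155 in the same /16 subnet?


Mask: 255.255.0.0
64.189.187.100 AND mask = 64.189.0.0
14.249.236.155 AND mask = 14.249.0.0
No, different subnets (64.189.0.0 vs 14.249.0.0)


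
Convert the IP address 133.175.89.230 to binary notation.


133 = 10000101
175 = 10101111
89 = 01011001
230 = 11100110
Binary: 10000101.10101111.01011001.11100110


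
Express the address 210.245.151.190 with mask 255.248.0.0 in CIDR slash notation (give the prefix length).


Binary: 11111111.11111000.00000000.00000000
Count leading 1s
Prefix: /13


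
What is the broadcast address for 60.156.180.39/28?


Network: 60.156.180.32/28
Host bits = 4
Set all host bits to 1:
Broadcast: 60.156.180.47


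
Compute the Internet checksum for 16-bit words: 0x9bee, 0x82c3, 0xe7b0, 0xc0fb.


Sum all words (with carry folding):
+ 0x9bee = 0x9bee
+ 0x82c3 = 0x1eb2
+ 0xe7b0 = 0x0663
+ 0xc0fb = 0xc75e
One's complement: ~0xc75e
Checksum = 0x38a1


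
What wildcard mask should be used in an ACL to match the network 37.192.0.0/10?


Subnet mask: 255.192.0.0
Wildcard = 255.255.255.255 - subnet mask
255 - 255 = 0
255 - 192 = 63
255 - 0 = 255
255 - 0 = 255
Wildcard: 0.63.255.255


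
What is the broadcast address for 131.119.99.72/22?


Network: 131.119.96.0/22
Host bits = 10
Set all host bits to 1:
Broadcast: 131.119.99.255


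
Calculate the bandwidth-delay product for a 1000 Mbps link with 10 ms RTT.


BDP = bandwidth * RTT
= 1000 Mbps * 10 ms
= 1000 * 1e6 * 10 / 1000 bits
= 10000000 bits
= 1250000 bytes
= 1220.7031 KB
BDP = 10000000 bits (1250000 bytes)


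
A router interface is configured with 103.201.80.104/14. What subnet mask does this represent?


/14 means 14 network bits, 18 host bits
Binary: 11111111111111000000000000000000
Mask: 255.252.0.0


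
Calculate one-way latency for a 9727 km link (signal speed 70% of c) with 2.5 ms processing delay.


Speed = 0.7 * 3e5 km/s = 210000 km/s
Propagation delay = 9727 / 210000 = 0.0463 s = 46.319 ms
Processing delay = 2.5 ms
Total one-way latency = 48.819 ms


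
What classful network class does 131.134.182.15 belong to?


First octet: 131
Binary: 10000011
10xxxxxx -> Class B (128-191)
Class B, default mask 255.255.0.0 (/16)


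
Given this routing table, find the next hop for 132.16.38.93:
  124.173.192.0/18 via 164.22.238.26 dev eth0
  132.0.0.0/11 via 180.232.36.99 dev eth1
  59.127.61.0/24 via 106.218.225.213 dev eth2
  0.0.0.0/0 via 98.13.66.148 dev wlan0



Longest prefix match for 132.16.38.93:
  /18 124.173.192.0: no
  /11 132.0.0.0: MATCH
  /24 59.127.61.0: no
  /0 0.0.0.0: MATCH
Selected: next-hop 180.232.36.99 via eth1 (matched /11)


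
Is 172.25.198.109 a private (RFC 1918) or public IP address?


RFC 1918 private ranges:
  10.0.0.0/8 (10.0.0.0 - 10.255.255.255)
  172.16.0.0/12 (172.16.0.0 - 172.31.255.255)
  192.168.0.0/16 (192.168.0.0 - 192.168.255.255)
Private (in 172.16.0.0/12)


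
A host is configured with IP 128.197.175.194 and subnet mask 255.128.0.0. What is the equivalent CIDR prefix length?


Binary: 11111111.10000000.00000000.00000000
Count leading 1s
Prefix: /9


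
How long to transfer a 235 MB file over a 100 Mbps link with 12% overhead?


Effective throughput = 100 * (1 - 12/100) = 88 Mbps
File size in Mb = 235 * 8 = 1880 Mb
Time = 1880 / 88
Time = 21.3636 seconds


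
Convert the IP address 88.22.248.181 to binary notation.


88 = 01011000
22 = 00010110
248 = 11111000
181 = 10110101
Binary: 01011000.00010110.11111000.10110101


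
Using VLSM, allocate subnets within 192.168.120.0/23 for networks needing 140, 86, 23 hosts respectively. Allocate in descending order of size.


140 hosts -> /24 (254 usable): 192.168.120.0/24
86 hosts -> /25 (126 usable): 192.168.121.0/25
23 hosts -> /27 (30 usable): 192.168.121.128/27
Allocation: 192.168.120.0/24 (140 hosts, 254 usable); 192.168.121.0/25 (86 hosts, 126 usable); 192.168.121.128/27 (23 hosts, 30 usable)


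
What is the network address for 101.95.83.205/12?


IP:   01100101.01011111.01010011.11001101
Mask: 11111111.11110000.00000000.00000000
AND operation:
Net:  01100101.01010000.00000000.00000000
Network: 101.80.0.0/12


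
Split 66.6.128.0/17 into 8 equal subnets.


New prefix = 17 + 3 = 20
Each subnet has 4096 addresses
  66.6.128.0/20
  66.6.144.0/20
  66.6.160.0/20
  66.6.176.0/20
  66.6.192.0/20
  66.6.208.0/20
  66.6.224.0/20
  66.6.240.0/20
Subnets: 66.6.128.0/20, 66.6.144.0/20, 66.6.160.0/20, 66.6.176.0/20, 66.6.192.0/20, 66.6.208.0/20, 66.6.224.0/20, 66.6.240.0/20


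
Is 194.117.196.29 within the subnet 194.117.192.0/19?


Subnet network: 194.117.192.0
Test IP AND mask: 194.117.192.0
Yes, 194.117.196.29 is in 194.117.192.0/19


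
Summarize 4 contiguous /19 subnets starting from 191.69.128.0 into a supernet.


Original prefix: /19
Number of subnets: 4 = 2^2
New prefix = 19 - 2 = 17
Supernet: 191.69.128.0/17


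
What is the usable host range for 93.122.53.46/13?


Network: 93.120.0.0
Broadcast: 93.127.255.255
First usable = network + 1
Last usable = broadcast - 1
Range: 93.120.0.1 to 93.127.255.254


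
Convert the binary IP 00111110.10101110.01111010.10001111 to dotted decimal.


00111110 = 62
10101110 = 174
01111010 = 122
10001111 = 143
IP: 62.174.122.143


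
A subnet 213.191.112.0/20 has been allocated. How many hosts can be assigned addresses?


Host bits = 32 - 20 = 12
Total addresses = 2^12 = 4096
Usable = total - 2 (network and broadcast)
Usable hosts: 4094


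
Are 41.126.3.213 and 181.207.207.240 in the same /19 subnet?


Mask: 255.255.224.0
41.126.3.213 AND mask = 41.126.0.0
181.207.207.240 AND mask = 181.207.192.0
No, different subnets (41.126.0.0 vs 181.207.192.0)


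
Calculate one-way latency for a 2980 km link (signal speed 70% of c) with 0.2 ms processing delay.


Speed = 0.7 * 3e5 km/s = 210000 km/s
Propagation delay = 2980 / 210000 = 0.0142 s = 14.1905 ms
Processing delay = 0.2 ms
Total one-way latency = 14.3905 ms


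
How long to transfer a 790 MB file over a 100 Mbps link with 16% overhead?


Effective throughput = 100 * (1 - 16/100) = 84 Mbps
File size in Mb = 790 * 8 = 6320 Mb
Time = 6320 / 84
Time = 75.2381 seconds


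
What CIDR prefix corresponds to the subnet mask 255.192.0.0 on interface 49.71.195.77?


Binary: 11111111.11000000.00000000.00000000
Count leading 1s
Prefix: /10


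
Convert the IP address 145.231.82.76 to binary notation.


145 = 10010001
231 = 11100111
82 = 01010010
76 = 01001100
Binary: 10010001.11100111.01010010.01001100


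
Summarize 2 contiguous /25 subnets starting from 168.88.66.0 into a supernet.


Original prefix: /25
Number of subnets: 2 = 2^1
New prefix = 25 - 1 = 24
Supernet: 168.88.66.0/24


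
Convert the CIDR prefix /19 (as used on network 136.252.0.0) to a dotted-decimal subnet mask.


/19 means 19 network bits, 13 host bits
Binary: 11111111111111111110000000000000
Mask: 255.255.224.0


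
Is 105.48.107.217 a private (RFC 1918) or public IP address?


RFC 1918 private ranges:
  10.0.0.0/8 (10.0.0.0 - 10.255.255.255)
  172.16.0.0/12 (172.16.0.0 - 172.31.255.255)
  192.168.0.0/16 (192.168.0.0 - 192.168.255.255)
Public (not in any RFC 1918 range)


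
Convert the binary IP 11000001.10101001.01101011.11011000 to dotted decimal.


11000001 = 193
10101001 = 169
01101011 = 107
11011000 = 216
IP: 193.169.107.216


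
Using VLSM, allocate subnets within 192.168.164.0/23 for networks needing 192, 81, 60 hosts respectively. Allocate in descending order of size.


192 hosts -> /24 (254 usable): 192.168.164.0/24
81 hosts -> /25 (126 usable): 192.168.165.0/25
60 hosts -> /26 (62 usable): 192.168.165.128/26
Allocation: 192.168.164.0/24 (192 hosts, 254 usable); 192.168.165.0/25 (81 hosts, 126 usable); 192.168.165.128/26 (60 hosts, 62 usable)


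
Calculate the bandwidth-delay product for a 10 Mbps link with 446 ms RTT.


BDP = bandwidth * RTT
= 10 Mbps * 446 ms
= 10 * 1e6 * 446 / 1000 bits
= 4460000 bits
= 557500 bytes
= 544.4336 KB
BDP = 4460000 bits (557500 bytes)


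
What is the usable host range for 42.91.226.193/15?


Network: 42.90.0.0
Broadcast: 42.91.255.255
First usable = network + 1
Last usable = broadcast - 1
Range: 42.90.0.1 to 42.91.255.254


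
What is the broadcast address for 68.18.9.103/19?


Network: 68.18.0.0/19
Host bits = 13
Set all host bits to 1:
Broadcast: 68.18.31.255


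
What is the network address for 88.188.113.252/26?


IP:   01011000.10111100.01110001.11111100
Mask: 11111111.11111111.11111111.11000000
AND operation:
Net:  01011000.10111100.01110001.11000000
Network: 88.188.113.192/26


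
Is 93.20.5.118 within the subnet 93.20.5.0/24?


Subnet network: 93.20.5.0
Test IP AND mask: 93.20.5.0
Yes, 93.20.5.118 is in 93.20.5.0/24


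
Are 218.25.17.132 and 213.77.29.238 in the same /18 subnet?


Mask: 255.255.192.0
218.25.17.132 AND mask = 218.25.0.0
213.77.29.238 AND mask = 213.77.0.0
No, different subnets (218.25.0.0 vs 213.77.0.0)


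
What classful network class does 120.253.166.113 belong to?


First octet: 120
Binary: 01111000
0xxxxxxx -> Class A (1-126)
Class A, default mask 255.0.0.0 (/8)


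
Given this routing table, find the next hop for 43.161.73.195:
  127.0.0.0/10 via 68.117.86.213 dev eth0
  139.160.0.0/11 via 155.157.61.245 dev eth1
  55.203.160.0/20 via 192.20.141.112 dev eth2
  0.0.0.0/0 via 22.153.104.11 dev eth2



Longest prefix match for 43.161.73.195:
  /10 127.0.0.0: no
  /11 139.160.0.0: no
  /20 55.203.160.0: no
  /0 0.0.0.0: MATCH
Selected: next-hop 22.153.104.11 via eth2 (matched /0)


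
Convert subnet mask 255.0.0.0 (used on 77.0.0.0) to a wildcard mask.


Subnet mask: 255.0.0.0
Wildcard = 255.255.255.255 - subnet mask
255 - 255 = 0
255 - 0 = 255
255 - 0 = 255
255 - 0 = 255
Wildcard: 0.255.255.255


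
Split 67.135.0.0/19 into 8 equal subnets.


New prefix = 19 + 3 = 22
Each subnet has 1024 addresses
  67.135.0.0/22
  67.135.4.0/22
  67.135.8.0/22
  67.135.12.0/22
  67.135.16.0/22
  67.135.20.0/22
  67.135.24.0/22
  67.135.28.0/22
Subnets: 67.135.0.0/22, 67.135.4.0/22, 67.135.8.0/22, 67.135.12.0/22, 67.135.16.0/22, 67.135.20.0/22, 67.135.24.0/22, 67.135.28.0/22


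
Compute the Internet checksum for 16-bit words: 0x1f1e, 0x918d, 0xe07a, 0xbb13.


Sum all words (with carry folding):
+ 0x1f1e = 0x1f1e
+ 0x918d = 0xb0ab
+ 0xe07a = 0x9126
+ 0xbb13 = 0x4c3a
One's complement: ~0x4c3a
Checksum = 0xb3c5


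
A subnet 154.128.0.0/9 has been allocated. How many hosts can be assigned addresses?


Host bits = 32 - 9 = 23
Total addresses = 2^23 = 8388608
Usable = total - 2 (network and broadcast)
Usable hosts: 8388606


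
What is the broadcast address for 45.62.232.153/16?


Network: 45.62.0.0/16
Host bits = 16
Set all host bits to 1:
Broadcast: 45.62.255.255


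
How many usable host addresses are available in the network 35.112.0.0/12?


Host bits = 32 - 12 = 20
Total addresses = 2^20 = 1048576
Usable = total - 2 (network and broadcast)
Usable hosts: 1048574


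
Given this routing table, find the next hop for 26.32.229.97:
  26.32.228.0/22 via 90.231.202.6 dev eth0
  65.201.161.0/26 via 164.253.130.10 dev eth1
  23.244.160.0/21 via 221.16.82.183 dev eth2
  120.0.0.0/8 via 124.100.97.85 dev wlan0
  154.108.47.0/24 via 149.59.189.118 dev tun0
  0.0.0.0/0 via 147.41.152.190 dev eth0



Longest prefix match for 26.32.229.97:
  /22 26.32.228.0: MATCH
  /26 65.201.161.0: no
  /21 23.244.160.0: no
  /8 120.0.0.0: no
  /24 154.108.47.0: no
  /0 0.0.0.0: MATCH
Selected: next-hop 90.231.202.6 via eth0 (matched /22)


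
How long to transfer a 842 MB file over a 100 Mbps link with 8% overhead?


Effective throughput = 100 * (1 - 8/100) = 92 Mbps
File size in Mb = 842 * 8 = 6736 Mb
Time = 6736 / 92
Time = 73.2174 seconds


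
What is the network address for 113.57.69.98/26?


IP:   01110001.00111001.01000101.01100010
Mask: 11111111.11111111.11111111.11000000
AND operation:
Net:  01110001.00111001.01000101.01000000
Network: 113.57.69.64/26


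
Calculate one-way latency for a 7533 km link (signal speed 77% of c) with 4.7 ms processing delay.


Speed = 0.77 * 3e5 km/s = 231000 km/s
Propagation delay = 7533 / 231000 = 0.0326 s = 32.6104 ms
Processing delay = 4.7 ms
Total one-way latency = 37.3104 ms


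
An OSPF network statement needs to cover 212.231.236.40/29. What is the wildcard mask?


Subnet mask: 255.255.255.248
Wildcard = 255.255.255.255 - subnet mask
255 - 255 = 0
255 - 255 = 0
255 - 255 = 0
255 - 248 = 7
Wildcard: 0.0.0.7


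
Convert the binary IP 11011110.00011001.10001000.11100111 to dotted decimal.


11011110 = 222
00011001 = 25
10001000 = 136
11100111 = 231
IP: 222.25.136.231


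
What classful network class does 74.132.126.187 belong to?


First octet: 74
Binary: 01001010
0xxxxxxx -> Class A (1-126)
Class A, default mask 255.0.0.0 (/8)


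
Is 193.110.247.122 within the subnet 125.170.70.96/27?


Subnet network: 125.170.70.96
Test IP AND mask: 193.110.247.96
No, 193.110.247.122 is not in 125.170.70.96/27


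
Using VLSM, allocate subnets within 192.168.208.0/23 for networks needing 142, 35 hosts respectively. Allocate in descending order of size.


142 hosts -> /24 (254 usable): 192.168.208.0/24
35 hosts -> /26 (62 usable): 192.168.209.0/26
Allocation: 192.168.208.0/24 (142 hosts, 254 usable); 192.168.209.0/26 (35 hosts, 62 usable)


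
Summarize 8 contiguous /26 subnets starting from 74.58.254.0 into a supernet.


Original prefix: /26
Number of subnets: 8 = 2^3
New prefix = 26 - 3 = 23
Supernet: 74.58.254.0/23


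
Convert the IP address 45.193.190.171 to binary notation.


45 = 00101101
193 = 11000001
190 = 10111110
171 = 10101011
Binary: 00101101.11000001.10111110.10101011


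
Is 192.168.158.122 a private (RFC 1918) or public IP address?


RFC 1918 private ranges:
  10.0.0.0/8 (10.0.0.0 - 10.255.255.255)
  172.16.0.0/12 (172.16.0.0 - 172.31.255.255)
  192.168.0.0/16 (192.168.0.0 - 192.168.255.255)
Private (in 192.168.0.0/16)


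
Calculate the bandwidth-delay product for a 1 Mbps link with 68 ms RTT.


BDP = bandwidth * RTT
= 1 Mbps * 68 ms
= 1 * 1e6 * 68 / 1000 bits
= 68000 bits
= 8500 bytes
= 8.3008 KB
BDP = 68000 bits (8500 bytes)


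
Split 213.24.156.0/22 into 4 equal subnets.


New prefix = 22 + 2 = 24
Each subnet has 256 addresses
  213.24.156.0/24
  213.24.157.0/24
  213.24.158.0/24
  213.24.159.0/24
Subnets: 213.24.156.0/24, 213.24.157.0/24, 213.24.158.0/24, 213.24.159.0/24


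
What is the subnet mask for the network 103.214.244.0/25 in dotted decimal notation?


/25 means 25 network bits, 7 host bits
Binary: 11111111111111111111111110000000
Mask: 255.255.255.128


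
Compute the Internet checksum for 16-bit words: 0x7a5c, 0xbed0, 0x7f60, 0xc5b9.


Sum all words (with carry folding):
+ 0x7a5c = 0x7a5c
+ 0xbed0 = 0x392d
+ 0x7f60 = 0xb88d
+ 0xc5b9 = 0x7e47
One's complement: ~0x7e47
Checksum = 0x81b8


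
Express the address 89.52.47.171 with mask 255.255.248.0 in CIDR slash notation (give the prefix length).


Binary: 11111111.11111111.11111000.00000000
Count leading 1s
Prefix: /21


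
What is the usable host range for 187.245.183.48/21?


Network: 187.245.176.0
Broadcast: 187.245.183.255
First usable = network + 1
Last usable = broadcast - 1
Range: 187.245.176.1 to 187.245.183.254


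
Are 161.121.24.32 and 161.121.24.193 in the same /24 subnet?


Mask: 255.255.255.0
161.121.24.32 AND mask = 161.121.24.0
161.121.24.193 AND mask = 161.121.24.0
Yes, same subnet (161.121.24.0)


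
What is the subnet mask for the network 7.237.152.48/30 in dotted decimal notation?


/30 means 30 network bits, 2 host bits
Binary: 11111111111111111111111111111100
Mask: 255.255.255.252


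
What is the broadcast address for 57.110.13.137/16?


Network: 57.110.0.0/16
Host bits = 16
Set all host bits to 1:
Broadcast: 57.110.255.255


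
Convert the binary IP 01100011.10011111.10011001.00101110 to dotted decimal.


01100011 = 99
10011111 = 159
10011001 = 153
00101110 = 46
IP: 99.159.153.46


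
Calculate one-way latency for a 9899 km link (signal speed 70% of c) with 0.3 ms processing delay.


Speed = 0.7 * 3e5 km/s = 210000 km/s
Propagation delay = 9899 / 210000 = 0.0471 s = 47.1381 ms
Processing delay = 0.3 ms
Total one-way latency = 47.4381 ms


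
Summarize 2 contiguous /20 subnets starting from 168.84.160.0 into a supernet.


Original prefix: /20
Number of subnets: 2 = 2^1
New prefix = 20 - 1 = 19
Supernet: 168.84.160.0/19


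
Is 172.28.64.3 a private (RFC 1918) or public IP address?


RFC 1918 private ranges:
  10.0.0.0/8 (10.0.0.0 - 10.255.255.255)
  172.16.0.0/12 (172.16.0.0 - 172.31.255.255)
  192.168.0.0/16 (192.168.0.0 - 192.168.255.255)
Private (in 172.16.0.0/12)


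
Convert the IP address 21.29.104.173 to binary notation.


21 = 00010101
29 = 00011101
104 = 01101000
173 = 10101101
Binary: 00010101.00011101.01101000.10101101


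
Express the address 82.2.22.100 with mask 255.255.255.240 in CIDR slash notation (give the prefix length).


Binary: 11111111.11111111.11111111.11110000
Count leading 1s
Prefix: /28


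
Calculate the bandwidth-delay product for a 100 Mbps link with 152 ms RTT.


BDP = bandwidth * RTT
= 100 Mbps * 152 ms
= 100 * 1e6 * 152 / 1000 bits
= 15200000 bits
= 1900000 bytes
= 1855.4688 KB
BDP = 15200000 bits (1900000 bytes)


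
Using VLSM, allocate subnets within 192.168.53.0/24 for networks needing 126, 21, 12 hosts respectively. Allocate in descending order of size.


126 hosts -> /25 (126 usable): 192.168.53.0/25
21 hosts -> /27 (30 usable): 192.168.53.128/27
12 hosts -> /28 (14 usable): 192.168.53.160/28
Allocation: 192.168.53.0/25 (126 hosts, 126 usable); 192.168.53.128/27 (21 hosts, 30 usable); 192.168.53.160/28 (12 hosts, 14 usable)


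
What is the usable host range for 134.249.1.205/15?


Network: 134.248.0.0
Broadcast: 134.249.255.255
First usable = network + 1
Last usable = broadcast - 1
Range: 134.248.0.1 to 134.249.255.254


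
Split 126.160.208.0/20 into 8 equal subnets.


New prefix = 20 + 3 = 23
Each subnet has 512 addresses
  126.160.208.0/23
  126.160.210.0/23
  126.160.212.0/23
  126.160.214.0/23
  126.160.216.0/23
  126.160.218.0/23
  126.160.220.0/23
  126.160.222.0/23
Subnets: 126.160.208.0/23, 126.160.210.0/23, 126.160.212.0/23, 126.160.214.0/23, 126.160.216.0/23, 126.160.218.0/23, 126.160.220.0/23, 126.160.222.0/23


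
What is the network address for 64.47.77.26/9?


IP:   01000000.00101111.01001101.00011010
Mask: 11111111.10000000.00000000.00000000
AND operation:
Net:  01000000.00000000.00000000.00000000
Network: 64.0.0.0/9


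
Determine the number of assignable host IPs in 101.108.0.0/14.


Host bits = 32 - 14 = 18
Total addresses = 2^18 = 262144
Usable = total - 2 (network and broadcast)
Usable hosts: 262142


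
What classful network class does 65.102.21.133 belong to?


First octet: 65
Binary: 01000001
0xxxxxxx -> Class A (1-126)
Class A, default mask 255.0.0.0 (/8)


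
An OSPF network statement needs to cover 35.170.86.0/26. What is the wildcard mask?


Subnet mask: 255.255.255.192
Wildcard = 255.255.255.255 - subnet mask
255 - 255 = 0
255 - 255 = 0
255 - 255 = 0
255 - 192 = 63
Wildcard: 0.0.0.63


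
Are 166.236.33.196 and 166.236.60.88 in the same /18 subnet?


Mask: 255.255.192.0
166.236.33.196 AND mask = 166.236.0.0
166.236.60.88 AND mask = 166.236.0.0
Yes, same subnet (166.236.0.0)


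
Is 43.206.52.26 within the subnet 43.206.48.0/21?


Subnet network: 43.206.48.0
Test IP AND mask: 43.206.48.0
Yes, 43.206.52.26 is in 43.206.48.0/21


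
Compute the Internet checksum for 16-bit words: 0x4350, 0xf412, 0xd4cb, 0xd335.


Sum all words (with carry folding):
+ 0x4350 = 0x4350
+ 0xf412 = 0x3763
+ 0xd4cb = 0x0c2f
+ 0xd335 = 0xdf64
One's complement: ~0xdf64
Checksum = 0x209b


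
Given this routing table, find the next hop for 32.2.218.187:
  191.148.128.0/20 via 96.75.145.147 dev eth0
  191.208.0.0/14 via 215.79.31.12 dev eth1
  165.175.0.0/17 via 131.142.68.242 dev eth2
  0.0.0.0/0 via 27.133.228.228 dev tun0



Longest prefix match for 32.2.218.187:
  /20 191.148.128.0: no
  /14 191.208.0.0: no
  /17 165.175.0.0: no
  /0 0.0.0.0: MATCH
Selected: next-hop 27.133.228.228 via tun0 (matched /0)


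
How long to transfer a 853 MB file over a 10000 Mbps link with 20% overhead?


Effective throughput = 10000 * (1 - 20/100) = 8000 Mbps
File size in Mb = 853 * 8 = 6824 Mb
Time = 6824 / 8000
Time = 0.853 seconds


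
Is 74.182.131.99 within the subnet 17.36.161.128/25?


Subnet network: 17.36.161.128
Test IP AND mask: 74.182.131.0
No, 74.182.131.99 is not in 17.36.161.128/25


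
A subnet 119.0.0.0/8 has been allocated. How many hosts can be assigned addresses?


Host bits = 32 - 8 = 24
Total addresses = 2^24 = 16777216
Usable = total - 2 (network and broadcast)
Usable hosts: 16777214


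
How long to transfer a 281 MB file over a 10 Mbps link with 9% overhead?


Effective throughput = 10 * (1 - 9/100) = 9.1 Mbps
File size in Mb = 281 * 8 = 2248 Mb
Time = 2248 / 9.1
Time = 247.033 seconds


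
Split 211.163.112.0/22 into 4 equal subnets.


New prefix = 22 + 2 = 24
Each subnet has 256 addresses
  211.163.112.0/24
  211.163.113.0/24
  211.163.114.0/24
  211.163.115.0/24
Subnets: 211.163.112.0/24, 211.163.113.0/24, 211.163.114.0/24, 211.163.115.0/24


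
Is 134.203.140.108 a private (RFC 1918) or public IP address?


RFC 1918 private ranges:
  10.0.0.0/8 (10.0.0.0 - 10.255.255.255)
  172.16.0.0/12 (172.16.0.0 - 172.31.255.255)
  192.168.0.0/16 (192.168.0.0 - 192.168.255.255)
Public (not in any RFC 1918 range)


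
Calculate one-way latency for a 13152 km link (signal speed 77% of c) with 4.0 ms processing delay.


Speed = 0.77 * 3e5 km/s = 231000 km/s
Propagation delay = 13152 / 231000 = 0.0569 s = 56.9351 ms
Processing delay = 4.0 ms
Total one-way latency = 60.9351 ms
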